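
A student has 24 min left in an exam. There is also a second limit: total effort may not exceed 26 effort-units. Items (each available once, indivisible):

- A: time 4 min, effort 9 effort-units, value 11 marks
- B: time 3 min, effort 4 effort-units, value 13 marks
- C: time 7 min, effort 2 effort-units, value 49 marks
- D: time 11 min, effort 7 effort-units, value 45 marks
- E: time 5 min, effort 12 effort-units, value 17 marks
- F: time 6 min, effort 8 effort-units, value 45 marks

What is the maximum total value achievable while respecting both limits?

Feasible sets respecting both limits:
- C+D+F: time 24, effort 17, value 139
- B+C+E+F: time 21, effort 26, value 124
- A+B+C+F: time 20, effort 23, value 118
Best: 139 marks.

139 marks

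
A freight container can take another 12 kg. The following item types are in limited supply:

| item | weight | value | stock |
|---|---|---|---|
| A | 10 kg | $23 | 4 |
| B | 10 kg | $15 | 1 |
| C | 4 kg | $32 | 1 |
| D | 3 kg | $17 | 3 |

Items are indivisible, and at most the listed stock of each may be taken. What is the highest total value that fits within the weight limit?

Best selections within weight 12 and stock limits:
- 1×C + 2×D: weight 10, value 66
- 3×D: weight 9, value 51
Best: $66.

$66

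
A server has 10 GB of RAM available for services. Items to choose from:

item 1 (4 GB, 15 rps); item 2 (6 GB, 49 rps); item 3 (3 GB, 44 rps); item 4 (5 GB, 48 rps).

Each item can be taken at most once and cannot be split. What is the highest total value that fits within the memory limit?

This is a 0/1 knapsack; check combinations near the capacity.
- item 2+item 3: memory 6+3=9, value 49+44=93
- item 3+item 4: memory 3+5=8, value 44+48=92
- item 1+item 2: memory 4+6=10, value 15+49=64
- item 1+item 4: memory 4+5=9, value 15+48=63
- item 1+item 3: memory 4+3=7, value 15+44=59
Best: 93 rps.

93 rps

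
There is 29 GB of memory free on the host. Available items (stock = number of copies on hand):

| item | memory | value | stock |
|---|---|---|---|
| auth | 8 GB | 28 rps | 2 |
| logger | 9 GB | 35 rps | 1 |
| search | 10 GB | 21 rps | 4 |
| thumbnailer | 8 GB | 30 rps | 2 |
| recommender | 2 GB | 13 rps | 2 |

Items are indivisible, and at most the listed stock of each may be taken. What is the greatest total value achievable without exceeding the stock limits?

121 rps

Top feasible selections:
- 1×logger + 2×thumbnailer + 2×recommender: memory 29, value 121
- 1×auth + 1×logger + 1×thumbnailer + 2×recommender: memory 29, value 119
- 2×auth + 1×logger + 2×recommender: memory 29, value 117
Best: 121 rps.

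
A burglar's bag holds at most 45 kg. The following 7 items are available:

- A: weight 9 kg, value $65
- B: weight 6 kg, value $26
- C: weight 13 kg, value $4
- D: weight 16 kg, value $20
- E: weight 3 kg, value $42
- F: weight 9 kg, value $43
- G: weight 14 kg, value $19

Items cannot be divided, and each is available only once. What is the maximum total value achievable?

$196

This is a 0/1 knapsack; check combinations near the capacity.
- A+B+D+E+F: weight 9+6+16+3+9=43, value 65+26+20+42+43=196
- A+B+E+F+G: weight 9+6+3+9+14=41, value 65+26+42+43+19=195
- A+B+C+E+F: weight 9+6+13+3+9=40, value 65+26+4+42+43=180
- A+B+E+F: weight 9+6+3+9=27, value 65+26+42+43=176
- A+D+E+F: weight 9+16+3+9=37, value 65+20+42+43=170
Best: $196.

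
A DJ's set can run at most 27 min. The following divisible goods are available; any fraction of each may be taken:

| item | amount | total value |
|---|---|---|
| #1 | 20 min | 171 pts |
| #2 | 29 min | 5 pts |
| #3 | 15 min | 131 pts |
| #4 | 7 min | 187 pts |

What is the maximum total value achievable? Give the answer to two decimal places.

360.75

Take in order of value per unit:
- #4 (187/7 per unit): all 7 → value 187, running total 187.00
- #3 (131/15 per unit): all 15 → value 131, running total 318.00
- #1 (171/20 per unit): 5 of 20 → value 5×171/20 = 42.7500, running total 360.75
Total 360.75.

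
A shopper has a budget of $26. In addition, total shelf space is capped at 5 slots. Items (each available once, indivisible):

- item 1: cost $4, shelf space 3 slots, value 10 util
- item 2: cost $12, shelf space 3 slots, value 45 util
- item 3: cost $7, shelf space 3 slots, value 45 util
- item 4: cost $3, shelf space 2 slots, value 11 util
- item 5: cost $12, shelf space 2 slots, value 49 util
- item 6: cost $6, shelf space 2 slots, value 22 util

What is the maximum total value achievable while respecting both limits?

94 util

Feasible sets respecting both limits:
- item 2+item 5: cost 24, shelf space 5, value 94
- item 3+item 5: cost 19, shelf space 5, value 94
- item 5+item 6: cost 18, shelf space 4, value 71
Best: 94 util.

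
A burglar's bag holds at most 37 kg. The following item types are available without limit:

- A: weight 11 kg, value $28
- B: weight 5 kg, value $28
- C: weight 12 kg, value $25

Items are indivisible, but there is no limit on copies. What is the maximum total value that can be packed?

Best value-per-unit is B at 28/5, and filling with it alone uses weight 7×5=35. No mix of the others beats 7×28 = 196.

$196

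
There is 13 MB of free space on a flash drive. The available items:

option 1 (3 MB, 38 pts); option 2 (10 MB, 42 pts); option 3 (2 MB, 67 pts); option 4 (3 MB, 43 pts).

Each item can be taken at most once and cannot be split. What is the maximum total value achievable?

Check high-value combinations within 13 MB:
- option 1+option 3+option 4: size 3+2+3=8, value 38+67+43=148
- option 3+option 4: size 2+3=5, value 67+43=110
- option 2+option 3: size 10+2=12, value 42+67=109
Best: 148 pts.

148 pts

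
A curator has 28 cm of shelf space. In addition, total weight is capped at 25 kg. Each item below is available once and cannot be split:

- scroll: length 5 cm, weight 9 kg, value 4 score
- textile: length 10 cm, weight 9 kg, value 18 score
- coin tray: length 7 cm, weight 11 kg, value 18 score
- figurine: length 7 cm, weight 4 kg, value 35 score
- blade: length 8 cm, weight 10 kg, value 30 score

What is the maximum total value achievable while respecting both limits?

83 score

Feasible sets respecting both limits:
- textile+figurine+blade: length 25, weight 23, value 83
- coin tray+figurine+blade: length 22, weight 25, value 83
- textile+coin tray+figurine: length 24, weight 24, value 71
- scroll+figurine+blade: length 20, weight 23, value 69
Best: 83 score.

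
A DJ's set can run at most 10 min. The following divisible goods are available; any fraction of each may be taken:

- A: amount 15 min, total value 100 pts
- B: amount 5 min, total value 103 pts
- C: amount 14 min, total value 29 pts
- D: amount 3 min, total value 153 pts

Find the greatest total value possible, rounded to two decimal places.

Take in order of value per unit:
- D (153/3 per unit): all 3 → value 153, running total 153.00
- B (103/5 per unit): all 5 → value 103, running total 256.00
- A (100/15 per unit): 2 of 15 → value 2×100/15 = 13.3333, running total 269.33
Total 269.33.

269.33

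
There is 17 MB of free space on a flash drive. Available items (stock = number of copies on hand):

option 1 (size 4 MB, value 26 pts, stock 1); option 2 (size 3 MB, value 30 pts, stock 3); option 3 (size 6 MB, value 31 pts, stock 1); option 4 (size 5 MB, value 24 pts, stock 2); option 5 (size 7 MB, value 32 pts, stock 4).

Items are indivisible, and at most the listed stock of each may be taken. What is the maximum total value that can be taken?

Top feasible selections:
- 3×option 2 + 1×option 5: size 16, value 122
- 3×option 2 + 1×option 3: size 15, value 121
- 1×option 1 + 2×option 2 + 1×option 5: size 17, value 118
Best: 122 pts.

122 pts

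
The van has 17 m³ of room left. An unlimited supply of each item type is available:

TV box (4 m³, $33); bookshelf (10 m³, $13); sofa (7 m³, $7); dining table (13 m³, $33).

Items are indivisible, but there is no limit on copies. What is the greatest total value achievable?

Best value-per-unit is TV box at 33/4, and filling with it alone uses volume 4×4=16. No mix of the others beats 4×33 = 132.

$132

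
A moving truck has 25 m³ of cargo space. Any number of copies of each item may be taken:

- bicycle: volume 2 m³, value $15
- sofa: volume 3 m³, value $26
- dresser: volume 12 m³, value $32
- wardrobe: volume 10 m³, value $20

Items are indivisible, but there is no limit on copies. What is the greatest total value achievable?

$212

Best value-per-unit is sofa at 26/3; filling with it alone gives 8×26 = 208.
Optimal mix: 2×bicycle + 7×sofa → volume 25, value 212.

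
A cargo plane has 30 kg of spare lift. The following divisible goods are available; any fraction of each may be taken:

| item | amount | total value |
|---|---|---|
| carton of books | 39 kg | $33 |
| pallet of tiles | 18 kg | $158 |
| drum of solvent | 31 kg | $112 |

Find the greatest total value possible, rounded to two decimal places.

Take in order of value per unit:
- pallet of tiles (158/18 per unit): all 18 → value 158, running total 158.00
- drum of solvent (112/31 per unit): 12 of 31 → value 12×112/31 = 43.3548, running total 201.35
Total 201.35.

201.35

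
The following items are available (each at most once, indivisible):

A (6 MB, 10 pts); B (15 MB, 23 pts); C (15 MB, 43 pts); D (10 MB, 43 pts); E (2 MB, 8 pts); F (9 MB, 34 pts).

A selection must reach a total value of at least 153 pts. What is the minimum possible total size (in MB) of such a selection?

Subsets with value ≥ 153, sorted by total size:
- A+B+C+D+F: size 55, value 153
- A+B+C+D+E+F: size 57, value 161
Minimum size: 55 MB.

55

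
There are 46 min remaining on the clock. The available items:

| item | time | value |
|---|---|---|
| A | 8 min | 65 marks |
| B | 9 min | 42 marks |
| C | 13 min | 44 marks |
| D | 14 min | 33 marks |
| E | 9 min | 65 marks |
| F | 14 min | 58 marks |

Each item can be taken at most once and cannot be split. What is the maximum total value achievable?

232 marks

This is a 0/1 knapsack; check combinations near the capacity.
- A+C+E+F: time 8+13+9+14=44, value 65+44+65+58=232
- A+B+E+F: time 8+9+9+14=40, value 65+42+65+58=230
- A+D+E+F: time 8+14+9+14=45, value 65+33+65+58=221
- A+B+C+E: time 8+9+13+9=39, value 65+42+44+65=216
- A+B+C+F: time 8+9+13+14=44, value 65+42+44+58=209
Best: 232 marks.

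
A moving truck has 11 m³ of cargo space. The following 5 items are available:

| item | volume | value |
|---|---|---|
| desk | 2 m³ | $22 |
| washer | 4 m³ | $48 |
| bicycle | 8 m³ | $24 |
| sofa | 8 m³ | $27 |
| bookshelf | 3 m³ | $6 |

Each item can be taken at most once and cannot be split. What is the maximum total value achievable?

Check high-value combinations within 11 m³:
- desk+washer+bookshelf: volume 2+4+3=9, value 22+48+6=76
- desk+washer: volume 2+4=6, value 22+48=70
- washer+bookshelf: volume 4+3=7, value 48+6=54
- desk+sofa: volume 2+8=10, value 22+27=49
- washer: volume 4, value 48
Best: $76.

$76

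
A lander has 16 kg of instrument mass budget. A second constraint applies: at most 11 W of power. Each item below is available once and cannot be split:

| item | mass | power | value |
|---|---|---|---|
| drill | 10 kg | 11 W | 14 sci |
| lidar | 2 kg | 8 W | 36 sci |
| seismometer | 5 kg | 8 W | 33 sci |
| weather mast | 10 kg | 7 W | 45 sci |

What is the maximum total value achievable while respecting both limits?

Feasible sets respecting both limits:
- weather mast: mass 10, power 7, value 45
- lidar: mass 2, power 8, value 36
- seismometer: mass 5, power 8, value 33
- drill: mass 10, power 11, value 14
Best: 45 sci.

45 sci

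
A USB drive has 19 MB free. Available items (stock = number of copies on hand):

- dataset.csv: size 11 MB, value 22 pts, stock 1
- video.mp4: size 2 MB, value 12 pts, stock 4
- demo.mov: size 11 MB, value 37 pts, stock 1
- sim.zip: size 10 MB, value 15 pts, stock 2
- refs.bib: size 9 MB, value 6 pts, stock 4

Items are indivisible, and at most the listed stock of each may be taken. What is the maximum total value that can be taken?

Best selections within size 19 and stock limits:
- 4×video.mp4 + 1×demo.mov: size 19, value 85
- 3×video.mp4 + 1×demo.mov: size 17, value 73
- 1×dataset.csv + 4×video.mp4: size 19, value 70
Best: 85 pts.

85 pts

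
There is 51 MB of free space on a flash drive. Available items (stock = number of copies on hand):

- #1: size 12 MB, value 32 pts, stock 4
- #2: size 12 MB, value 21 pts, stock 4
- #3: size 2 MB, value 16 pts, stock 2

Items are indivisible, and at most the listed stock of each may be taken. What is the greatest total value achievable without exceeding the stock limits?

144 pts

Top feasible selections:
- 4×#1 + 1×#3: size 50, value 144
- 3×#1 + 1×#2 + 1×#3: size 50, value 133
Best: 144 pts.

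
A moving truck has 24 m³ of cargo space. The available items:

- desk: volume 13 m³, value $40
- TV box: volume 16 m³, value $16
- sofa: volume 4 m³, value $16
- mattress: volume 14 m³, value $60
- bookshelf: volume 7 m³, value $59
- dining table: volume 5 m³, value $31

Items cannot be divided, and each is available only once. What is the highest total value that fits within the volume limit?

Check high-value combinations within 24 m³:
- mattress+bookshelf: volume 14+7=21, value 60+59=119
- desk+sofa+bookshelf: volume 13+4+7=24, value 40+16+59=115
- sofa+mattress+dining table: volume 4+14+5=23, value 16+60+31=107
Best: $119.

$119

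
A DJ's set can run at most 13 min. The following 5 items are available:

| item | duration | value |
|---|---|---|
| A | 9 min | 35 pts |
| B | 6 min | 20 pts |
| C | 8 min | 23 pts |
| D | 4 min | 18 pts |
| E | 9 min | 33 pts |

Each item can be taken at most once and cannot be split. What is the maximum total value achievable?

This is a 0/1 knapsack; check combinations near the capacity.
- A+D: duration 9+4=13, value 35+18=53
- D+E: duration 4+9=13, value 18+33=51
- C+D: duration 8+4=12, value 23+18=41
- B+D: duration 6+4=10, value 20+18=38
- A: duration 9, value 35
Best: 53 pts.

53 pts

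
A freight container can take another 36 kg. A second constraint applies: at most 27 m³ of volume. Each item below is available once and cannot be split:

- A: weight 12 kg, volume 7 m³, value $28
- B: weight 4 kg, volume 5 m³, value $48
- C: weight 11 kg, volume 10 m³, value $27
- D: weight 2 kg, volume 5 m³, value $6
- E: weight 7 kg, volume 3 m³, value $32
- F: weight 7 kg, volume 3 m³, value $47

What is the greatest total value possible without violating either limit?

$161

Feasible sets respecting both limits:
- A+B+D+E+F: weight 32, volume 23, value 161
- B+C+D+E+F: weight 31, volume 26, value 160
- A+B+E+F: weight 30, volume 18, value 155
- B+C+E+F: weight 29, volume 21, value 154
Best: $161.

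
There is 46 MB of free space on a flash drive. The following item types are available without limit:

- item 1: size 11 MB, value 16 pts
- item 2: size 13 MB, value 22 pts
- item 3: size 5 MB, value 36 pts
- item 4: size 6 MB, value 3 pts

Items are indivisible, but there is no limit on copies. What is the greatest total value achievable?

324 pts

Best value-per-unit is item 3 at 36/5, and filling with it alone uses size 9×5=45. No mix of the others beats 9×36 = 324.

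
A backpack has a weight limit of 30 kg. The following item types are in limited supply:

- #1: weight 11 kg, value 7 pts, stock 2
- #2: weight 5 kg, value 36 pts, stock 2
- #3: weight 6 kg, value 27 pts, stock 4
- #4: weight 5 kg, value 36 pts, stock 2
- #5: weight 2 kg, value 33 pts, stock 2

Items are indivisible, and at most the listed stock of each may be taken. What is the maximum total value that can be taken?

Top feasible selections:
- 2×#2 + 1×#3 + 2×#4 + 2×#5: weight 30, value 237
- 2×#2 + 2×#4 + 2×#5: weight 24, value 210
- 2×#2 + 1×#3 + 2×#4 + 1×#5: weight 28, value 204
Best: 237 pts.

237 pts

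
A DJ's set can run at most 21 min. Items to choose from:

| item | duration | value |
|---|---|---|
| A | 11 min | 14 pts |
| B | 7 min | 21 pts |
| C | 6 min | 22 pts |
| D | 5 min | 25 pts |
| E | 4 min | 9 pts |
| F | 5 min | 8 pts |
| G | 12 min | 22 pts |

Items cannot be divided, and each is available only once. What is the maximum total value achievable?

Check high-value combinations within 21 min:
- B+C+D: duration 7+6+5=18, value 21+22+25=68
- C+D+E+F: duration 6+5+4+5=20, value 22+25+9+8=64
- B+D+E+F: duration 7+5+4+5=21, value 21+25+9+8=63
- C+D+E: duration 6+5+4=15, value 22+25+9=56
- D+E+G: duration 5+4+12=21, value 25+9+22=56
Best: 68 pts.

68 pts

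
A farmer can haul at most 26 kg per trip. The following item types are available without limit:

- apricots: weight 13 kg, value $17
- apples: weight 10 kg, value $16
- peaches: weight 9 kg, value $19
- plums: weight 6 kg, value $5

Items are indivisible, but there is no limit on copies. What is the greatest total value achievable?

$43

Best value-per-unit is peaches at 19/9; filling with it alone gives 2×19 = 38.
Optimal mix: 2×peaches + 1×plums → weight 24, value 43.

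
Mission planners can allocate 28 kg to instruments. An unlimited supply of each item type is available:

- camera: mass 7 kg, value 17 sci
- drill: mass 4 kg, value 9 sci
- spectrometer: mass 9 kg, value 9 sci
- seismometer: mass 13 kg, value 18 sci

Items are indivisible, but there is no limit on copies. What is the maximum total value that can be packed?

68 sci

Best value-per-unit is camera at 17/7, and filling with it alone uses mass 4×7=28. No mix of the others beats 4×17 = 68.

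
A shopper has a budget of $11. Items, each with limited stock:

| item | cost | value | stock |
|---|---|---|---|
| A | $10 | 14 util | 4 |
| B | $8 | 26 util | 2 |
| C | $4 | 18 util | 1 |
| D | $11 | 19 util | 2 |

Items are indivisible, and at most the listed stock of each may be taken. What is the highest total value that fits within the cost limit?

Best selections within cost 11 and stock limits:
- 1×B: cost 8, value 26
- 1×D: cost 11, value 19
Best: 26 util.

26 util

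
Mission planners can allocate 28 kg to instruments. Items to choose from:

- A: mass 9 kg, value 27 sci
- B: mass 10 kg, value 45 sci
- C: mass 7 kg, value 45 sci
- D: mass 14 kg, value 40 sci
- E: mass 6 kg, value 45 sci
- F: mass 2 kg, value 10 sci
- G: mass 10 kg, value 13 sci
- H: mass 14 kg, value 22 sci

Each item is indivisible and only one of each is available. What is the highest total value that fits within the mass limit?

145 sci

Check high-value combinations within 28 kg:
- B+C+E+F: mass 10+7+6+2=25, value 45+45+45+10=145
- B+C+E: mass 10+7+6=23, value 45+45+45=135
- C+D+E: mass 7+14+6=27, value 45+40+45=130
Best: 145 sci.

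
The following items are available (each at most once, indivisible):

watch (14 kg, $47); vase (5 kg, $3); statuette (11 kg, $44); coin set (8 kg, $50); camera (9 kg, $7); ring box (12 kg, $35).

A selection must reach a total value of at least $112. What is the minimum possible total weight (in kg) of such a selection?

Subsets with value ≥ 112, sorted by total weight:
- statuette+coin set+ring box: weight 31, value 129
- watch+statuette+coin set: weight 33, value 141
- watch+coin set+ring box: weight 34, value 132
Minimum weight: 31 kg.

31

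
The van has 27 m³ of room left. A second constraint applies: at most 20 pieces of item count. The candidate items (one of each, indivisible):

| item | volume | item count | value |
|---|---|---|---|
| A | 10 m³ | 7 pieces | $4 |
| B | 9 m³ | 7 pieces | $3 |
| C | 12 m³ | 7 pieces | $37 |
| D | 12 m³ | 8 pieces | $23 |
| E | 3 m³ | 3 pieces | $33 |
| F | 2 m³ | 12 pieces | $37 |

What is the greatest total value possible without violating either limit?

$93

Feasible sets respecting both limits:
- C+D+E: volume 27, item count 18, value 93
- A+C+E: volume 25, item count 17, value 74
- C+F: volume 14, item count 19, value 74
Best: $93.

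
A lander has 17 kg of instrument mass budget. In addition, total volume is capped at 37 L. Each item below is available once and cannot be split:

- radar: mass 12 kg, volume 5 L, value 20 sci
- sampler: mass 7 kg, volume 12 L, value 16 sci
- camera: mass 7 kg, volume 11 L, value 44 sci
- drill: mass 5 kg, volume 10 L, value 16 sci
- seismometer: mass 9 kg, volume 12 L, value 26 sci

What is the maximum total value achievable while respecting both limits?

70 sci

Feasible sets respecting both limits:
- camera+seismometer: mass 16, volume 23, value 70
- sampler+camera: mass 14, volume 23, value 60
- camera+drill: mass 12, volume 21, value 60
- camera: mass 7, volume 11, value 44
Best: 70 sci.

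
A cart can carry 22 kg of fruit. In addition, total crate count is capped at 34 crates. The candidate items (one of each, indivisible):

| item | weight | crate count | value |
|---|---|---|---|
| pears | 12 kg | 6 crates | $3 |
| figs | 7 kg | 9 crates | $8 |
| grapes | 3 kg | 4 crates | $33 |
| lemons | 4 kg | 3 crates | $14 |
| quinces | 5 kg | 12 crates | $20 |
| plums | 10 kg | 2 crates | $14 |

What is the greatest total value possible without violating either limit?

Feasible sets respecting both limits:
- grapes+lemons+quinces+plums: weight 22, crate count 21, value 81
- figs+grapes+lemons+quinces: weight 19, crate count 28, value 75
- grapes+lemons+quinces: weight 12, crate count 19, value 67
- grapes+quinces+plums: weight 18, crate count 18, value 67
Best: $81.

$81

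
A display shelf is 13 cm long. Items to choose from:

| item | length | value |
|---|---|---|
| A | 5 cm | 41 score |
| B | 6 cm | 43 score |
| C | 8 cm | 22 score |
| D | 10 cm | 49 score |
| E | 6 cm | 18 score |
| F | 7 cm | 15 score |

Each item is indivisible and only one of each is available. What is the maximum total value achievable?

84 score

Check high-value combinations within 13 cm:
- A+B: length 5+6=11, value 41+43=84
- A+C: length 5+8=13, value 41+22=63
- B+E: length 6+6=12, value 43+18=61
- A+E: length 5+6=11, value 41+18=59
Best: 84 score.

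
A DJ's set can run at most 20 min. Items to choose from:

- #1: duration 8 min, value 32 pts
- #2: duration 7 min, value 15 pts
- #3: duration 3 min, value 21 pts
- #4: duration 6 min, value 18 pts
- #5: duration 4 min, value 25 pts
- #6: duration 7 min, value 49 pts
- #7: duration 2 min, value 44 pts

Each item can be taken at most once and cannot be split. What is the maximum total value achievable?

146 pts

This is a 0/1 knapsack; check combinations near the capacity.
- #1+#3+#6+#7: duration 8+3+7+2=20, value 32+21+49+44=146
- #3+#5+#6+#7: duration 3+4+7+2=16, value 21+25+49+44=139
- #4+#5+#6+#7: duration 6+4+7+2=19, value 18+25+49+44=136
Best: 146 pts.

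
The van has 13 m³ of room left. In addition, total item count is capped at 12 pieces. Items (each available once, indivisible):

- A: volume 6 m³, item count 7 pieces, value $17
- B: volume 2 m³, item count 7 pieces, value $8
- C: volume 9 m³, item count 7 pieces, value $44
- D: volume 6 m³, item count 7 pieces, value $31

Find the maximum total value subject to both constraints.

$44

Feasible sets respecting both limits:
- C: volume 9, item count 7, value 44
- D: volume 6, item count 7, value 31
- A: volume 6, item count 7, value 17
Best: $44.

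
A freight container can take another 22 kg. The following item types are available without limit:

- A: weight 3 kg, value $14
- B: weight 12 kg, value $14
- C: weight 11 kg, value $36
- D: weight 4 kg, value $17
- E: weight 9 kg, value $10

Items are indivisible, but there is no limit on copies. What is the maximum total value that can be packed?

Best value-per-unit is A at 14/3; filling with it alone gives 7×14 = 98.
Optimal mix: 6×A + 1×D → weight 22, value 101.

$101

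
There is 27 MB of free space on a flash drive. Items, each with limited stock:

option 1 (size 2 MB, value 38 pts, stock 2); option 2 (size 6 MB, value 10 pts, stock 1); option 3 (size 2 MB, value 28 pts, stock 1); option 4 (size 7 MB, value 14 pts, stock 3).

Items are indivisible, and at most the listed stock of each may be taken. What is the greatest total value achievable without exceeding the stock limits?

Top feasible selections:
- 2×option 1 + 1×option 3 + 3×option 4: size 27, value 146
- 2×option 1 + 1×option 2 + 1×option 3 + 2×option 4: size 26, value 142
Best: 146 pts.

146 pts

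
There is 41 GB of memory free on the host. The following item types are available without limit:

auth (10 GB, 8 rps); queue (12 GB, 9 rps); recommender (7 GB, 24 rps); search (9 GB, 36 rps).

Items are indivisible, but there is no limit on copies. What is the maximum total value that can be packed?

156 rps

Best value-per-unit is search at 36/9; filling with it alone gives 4×36 = 144.
Optimal mix: 2×recommender + 3×search → memory 41, value 156.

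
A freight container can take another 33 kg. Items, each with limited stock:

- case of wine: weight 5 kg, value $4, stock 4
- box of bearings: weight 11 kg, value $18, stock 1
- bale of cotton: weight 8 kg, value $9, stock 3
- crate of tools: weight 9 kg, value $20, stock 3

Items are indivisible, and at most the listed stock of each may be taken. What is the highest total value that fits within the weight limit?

$64

Top feasible selections:
- 1×case of wine + 3×crate of tools: weight 32, value 64
- 3×crate of tools: weight 27, value 60
- 1×box of bearings + 2×crate of tools: weight 29, value 58
Best: $64.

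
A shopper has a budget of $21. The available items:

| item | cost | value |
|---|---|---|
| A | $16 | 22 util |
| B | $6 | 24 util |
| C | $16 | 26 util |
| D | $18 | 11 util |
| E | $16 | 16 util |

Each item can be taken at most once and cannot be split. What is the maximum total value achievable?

Check high-value combinations within $21:
- C: cost 16, value 26
- B: cost 6, value 24
- A: cost 16, value 22
- E: cost 16, value 16
- D: cost 18, value 11
Best: 26 util.

26 util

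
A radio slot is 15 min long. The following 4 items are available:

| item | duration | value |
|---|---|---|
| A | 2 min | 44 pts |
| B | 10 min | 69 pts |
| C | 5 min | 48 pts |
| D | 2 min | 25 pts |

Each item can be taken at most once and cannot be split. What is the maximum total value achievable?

Check high-value combinations within 15 min:
- A+B+D: duration 2+10+2=14, value 44+69+25=138
- A+C+D: duration 2+5+2=9, value 44+48+25=117
- B+C: duration 10+5=15, value 69+48=117
- A+B: duration 2+10=12, value 44+69=113
Best: 138 pts.

138 pts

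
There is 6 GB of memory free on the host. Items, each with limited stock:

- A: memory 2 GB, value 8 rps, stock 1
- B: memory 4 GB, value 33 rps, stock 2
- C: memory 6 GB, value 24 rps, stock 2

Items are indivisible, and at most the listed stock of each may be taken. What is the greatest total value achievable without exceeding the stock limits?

Best selections within memory 6 and stock limits:
- 1×A + 1×B: memory 6, value 41
- 1×B: memory 4, value 33
- 1×C: memory 6, value 24
- 1×A: memory 2, value 8
Best: 41 rps.

41 rps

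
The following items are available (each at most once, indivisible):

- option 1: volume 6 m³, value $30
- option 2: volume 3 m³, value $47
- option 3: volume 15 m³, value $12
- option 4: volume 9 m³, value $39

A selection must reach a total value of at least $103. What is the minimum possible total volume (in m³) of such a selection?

Subsets with value ≥ 103, sorted by total volume:
- option 1+option 2+option 4: volume 18, value 116
- option 1+option 2+option 3+option 4: volume 33, value 128
Minimum volume: 18 m³.

18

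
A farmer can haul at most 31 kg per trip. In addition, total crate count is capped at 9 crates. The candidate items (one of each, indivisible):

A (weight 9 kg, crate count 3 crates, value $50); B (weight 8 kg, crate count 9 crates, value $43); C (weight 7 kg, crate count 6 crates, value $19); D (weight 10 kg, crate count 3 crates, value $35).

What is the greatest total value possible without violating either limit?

$85

Feasible sets respecting both limits:
- A+D: weight 19, crate count 6, value 85
- A+C: weight 16, crate count 9, value 69
- C+D: weight 17, crate count 9, value 54
Best: $85.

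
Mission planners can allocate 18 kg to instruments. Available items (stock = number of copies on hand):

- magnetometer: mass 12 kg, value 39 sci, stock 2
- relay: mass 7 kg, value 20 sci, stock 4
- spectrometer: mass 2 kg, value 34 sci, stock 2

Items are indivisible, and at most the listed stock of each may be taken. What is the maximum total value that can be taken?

Top feasible selections:
- 2×relay + 2×spectrometer: mass 18, value 108
- 1×magnetometer + 2×spectrometer: mass 16, value 107
- 1×relay + 2×spectrometer: mass 11, value 88
- 2×relay + 1×spectrometer: mass 16, value 74
Best: 108 sci.

108 sci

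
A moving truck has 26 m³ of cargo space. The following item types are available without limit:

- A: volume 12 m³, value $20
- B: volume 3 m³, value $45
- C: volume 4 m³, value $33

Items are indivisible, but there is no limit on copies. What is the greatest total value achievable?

$360

Best value-per-unit is B at 45/3, and filling with it alone uses volume 8×3=24. No mix of the others beats 8×45 = 360.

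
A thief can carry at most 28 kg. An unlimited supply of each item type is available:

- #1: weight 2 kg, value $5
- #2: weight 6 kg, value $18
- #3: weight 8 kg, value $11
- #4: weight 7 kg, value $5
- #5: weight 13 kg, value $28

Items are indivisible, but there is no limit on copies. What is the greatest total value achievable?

$82

Best value-per-unit is #2 at 18/6; filling with it alone gives 4×18 = 72.
Optimal mix: 2×#1 + 4×#2 → weight 28, value 82.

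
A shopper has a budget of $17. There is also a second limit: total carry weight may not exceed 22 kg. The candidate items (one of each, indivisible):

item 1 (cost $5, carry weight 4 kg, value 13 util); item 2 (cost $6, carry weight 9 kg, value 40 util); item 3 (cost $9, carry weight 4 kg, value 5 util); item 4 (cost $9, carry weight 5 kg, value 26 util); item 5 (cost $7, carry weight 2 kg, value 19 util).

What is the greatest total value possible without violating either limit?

Feasible sets respecting both limits:
- item 2+item 4: cost 15, carry weight 14, value 66
- item 2+item 5: cost 13, carry weight 11, value 59
- item 1+item 2: cost 11, carry weight 13, value 53
- item 2+item 3: cost 15, carry weight 13, value 45
Best: 66 util.

66 util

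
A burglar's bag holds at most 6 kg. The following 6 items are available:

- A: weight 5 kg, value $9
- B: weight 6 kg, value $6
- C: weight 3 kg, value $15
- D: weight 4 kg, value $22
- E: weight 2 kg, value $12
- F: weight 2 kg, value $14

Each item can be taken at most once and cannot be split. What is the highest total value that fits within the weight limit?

$36

This is a 0/1 knapsack; check combinations near the capacity.
- D+F: weight 4+2=6, value 22+14=36
- D+E: weight 4+2=6, value 22+12=34
- C+F: weight 3+2=5, value 15+14=29
Best: $36.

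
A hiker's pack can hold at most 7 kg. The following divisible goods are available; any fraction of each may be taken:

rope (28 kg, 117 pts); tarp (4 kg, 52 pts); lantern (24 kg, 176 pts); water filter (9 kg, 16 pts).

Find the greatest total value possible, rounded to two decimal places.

Take in order of value per unit:
- tarp (52/4 per unit): all 4 → value 52, running total 52.00
- lantern (176/24 per unit): 3 of 24 → value 3×176/24 = 22.0000, running total 74.00
Total 74.00.

74.00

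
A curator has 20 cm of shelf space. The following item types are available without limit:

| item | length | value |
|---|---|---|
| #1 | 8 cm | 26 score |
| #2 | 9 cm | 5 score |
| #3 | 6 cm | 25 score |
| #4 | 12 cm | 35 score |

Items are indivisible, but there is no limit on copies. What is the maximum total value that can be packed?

Best value-per-unit is #3 at 25/6; filling with it alone gives 3×25 = 75.
Optimal mix: 1×#1 + 2×#3 → length 20, value 76.

76 score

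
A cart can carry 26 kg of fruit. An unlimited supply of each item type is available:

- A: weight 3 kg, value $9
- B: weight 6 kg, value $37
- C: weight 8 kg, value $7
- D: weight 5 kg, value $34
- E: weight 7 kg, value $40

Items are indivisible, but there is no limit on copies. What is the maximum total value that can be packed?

$173

Best value-per-unit is D at 34/5; filling with it alone gives 5×34 = 170.
Optimal mix: 1×B + 4×D → weight 26, value 173.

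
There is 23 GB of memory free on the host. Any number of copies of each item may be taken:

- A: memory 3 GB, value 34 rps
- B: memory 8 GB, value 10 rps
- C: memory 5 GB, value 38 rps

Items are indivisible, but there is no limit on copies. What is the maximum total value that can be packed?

242 rps

Best value-per-unit is A at 34/3; filling with it alone gives 7×34 = 238.
Optimal mix: 6×A + 1×C → memory 23, value 242.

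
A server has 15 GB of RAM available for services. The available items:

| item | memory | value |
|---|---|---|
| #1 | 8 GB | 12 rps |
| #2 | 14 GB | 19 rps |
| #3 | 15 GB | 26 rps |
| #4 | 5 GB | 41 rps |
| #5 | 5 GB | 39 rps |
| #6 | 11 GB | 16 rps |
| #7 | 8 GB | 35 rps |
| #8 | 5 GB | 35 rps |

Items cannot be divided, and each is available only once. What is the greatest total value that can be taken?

Check high-value combinations within 15 GB:
- #4+#5+#8: memory 5+5+5=15, value 41+39+35=115
- #4+#5: memory 5+5=10, value 41+39=80
- #4+#8: memory 5+5=10, value 41+35=76
Best: 115 rps.

115 rps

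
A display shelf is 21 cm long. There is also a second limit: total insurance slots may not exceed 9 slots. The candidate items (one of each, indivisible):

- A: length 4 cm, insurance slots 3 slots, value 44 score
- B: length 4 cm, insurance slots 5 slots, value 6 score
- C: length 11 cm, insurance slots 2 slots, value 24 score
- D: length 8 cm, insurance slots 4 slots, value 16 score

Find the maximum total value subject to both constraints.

68 score

Feasible sets respecting both limits:
- A+C: length 15, insurance slots 5, value 68
- A+D: length 12, insurance slots 7, value 60
- A+B: length 8, insurance slots 8, value 50
Best: 68 score.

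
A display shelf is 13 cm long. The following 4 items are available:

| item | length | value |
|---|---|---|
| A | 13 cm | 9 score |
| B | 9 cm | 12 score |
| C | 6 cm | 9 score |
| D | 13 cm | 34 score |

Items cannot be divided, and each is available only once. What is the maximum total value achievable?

Check high-value combinations within 13 cm:
- D: length 13, value 34
- B: length 9, value 12
- C: length 6, value 9
- A: length 13, value 9
Best: 34 score.

34 score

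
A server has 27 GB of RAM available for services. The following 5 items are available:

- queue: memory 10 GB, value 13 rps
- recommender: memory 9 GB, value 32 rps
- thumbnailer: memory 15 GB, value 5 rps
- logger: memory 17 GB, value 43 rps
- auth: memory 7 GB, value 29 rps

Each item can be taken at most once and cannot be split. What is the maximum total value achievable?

75 rps

This is a 0/1 knapsack; check combinations near the capacity.
- recommender+logger: memory 9+17=26, value 32+43=75
- queue+recommender+auth: memory 10+9+7=26, value 13+32+29=74
- logger+auth: memory 17+7=24, value 43+29=72
Best: 75 rps.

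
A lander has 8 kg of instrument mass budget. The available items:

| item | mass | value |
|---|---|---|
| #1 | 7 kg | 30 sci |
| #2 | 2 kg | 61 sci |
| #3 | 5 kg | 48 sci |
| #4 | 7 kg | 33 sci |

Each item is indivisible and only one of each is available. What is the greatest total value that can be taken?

Check high-value combinations within 8 kg:
- #2+#3: mass 2+5=7, value 61+48=109
- #2: mass 2, value 61
- #3: mass 5, value 48
- #4: mass 7, value 33
Best: 109 sci.

109 sci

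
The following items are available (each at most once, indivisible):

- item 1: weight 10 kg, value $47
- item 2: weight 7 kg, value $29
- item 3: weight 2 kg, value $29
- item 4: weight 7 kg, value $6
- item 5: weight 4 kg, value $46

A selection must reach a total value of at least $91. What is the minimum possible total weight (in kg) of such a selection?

13

Subsets with value ≥ 91, sorted by total weight:
- item 2+item 3+item 5: weight 13, value 104
- item 1+item 5: weight 14, value 93
Minimum weight: 13 kg.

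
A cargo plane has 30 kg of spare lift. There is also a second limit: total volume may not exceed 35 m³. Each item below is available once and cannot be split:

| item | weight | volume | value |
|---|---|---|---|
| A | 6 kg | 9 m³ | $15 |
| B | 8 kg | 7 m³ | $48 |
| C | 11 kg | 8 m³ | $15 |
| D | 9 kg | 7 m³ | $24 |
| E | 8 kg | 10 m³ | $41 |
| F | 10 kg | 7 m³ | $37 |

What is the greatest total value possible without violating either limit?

Feasible sets respecting both limits:
- B+E+F: weight 26, volume 24, value 126
- B+D+E: weight 25, volume 24, value 113
- B+D+F: weight 27, volume 21, value 109
- A+B+E: weight 22, volume 26, value 104
Best: $126.

$126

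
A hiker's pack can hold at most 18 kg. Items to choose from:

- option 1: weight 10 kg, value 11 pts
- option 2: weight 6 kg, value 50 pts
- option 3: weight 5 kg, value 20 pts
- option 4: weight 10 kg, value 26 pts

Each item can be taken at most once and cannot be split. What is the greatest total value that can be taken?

76 pts

Check high-value combinations within 18 kg:
- option 2+option 4: weight 6+10=16, value 50+26=76
- option 2+option 3: weight 6+5=11, value 50+20=70
- option 1+option 2: weight 10+6=16, value 11+50=61
- option 2: weight 6, value 50
Best: 76 pts.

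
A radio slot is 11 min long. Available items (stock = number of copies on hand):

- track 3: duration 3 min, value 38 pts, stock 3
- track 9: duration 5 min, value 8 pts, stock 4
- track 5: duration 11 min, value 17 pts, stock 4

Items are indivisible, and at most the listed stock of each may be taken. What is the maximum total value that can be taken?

Top feasible selections:
- 3×track 3: duration 9, value 114
- 2×track 3 + 1×track 9: duration 11, value 84
- 2×track 3: duration 6, value 76
Best: 114 pts.

114 pts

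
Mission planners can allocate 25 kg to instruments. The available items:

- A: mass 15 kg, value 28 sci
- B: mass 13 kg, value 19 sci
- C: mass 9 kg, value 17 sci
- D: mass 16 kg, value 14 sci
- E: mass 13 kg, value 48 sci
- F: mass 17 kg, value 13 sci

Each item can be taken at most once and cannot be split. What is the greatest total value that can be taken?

Check high-value combinations within 25 kg:
- C+E: mass 9+13=22, value 17+48=65
- E: mass 13, value 48
- A+C: mass 15+9=24, value 28+17=45
- B+C: mass 13+9=22, value 19+17=36
Best: 65 sci.

65 sci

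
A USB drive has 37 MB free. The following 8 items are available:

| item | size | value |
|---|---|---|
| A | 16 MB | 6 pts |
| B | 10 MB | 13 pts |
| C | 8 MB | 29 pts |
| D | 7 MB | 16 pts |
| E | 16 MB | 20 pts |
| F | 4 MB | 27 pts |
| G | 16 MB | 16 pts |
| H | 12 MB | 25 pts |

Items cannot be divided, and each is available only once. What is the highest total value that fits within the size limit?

97 pts

Check high-value combinations within 37 MB:
- C+D+F+H: size 8+7+4+12=31, value 29+16+27+25=97
- B+C+F+H: size 10+8+4+12=34, value 13+29+27+25=94
- C+D+E+F: size 8+7+16+4=35, value 29+16+20+27=92
Best: 97 pts.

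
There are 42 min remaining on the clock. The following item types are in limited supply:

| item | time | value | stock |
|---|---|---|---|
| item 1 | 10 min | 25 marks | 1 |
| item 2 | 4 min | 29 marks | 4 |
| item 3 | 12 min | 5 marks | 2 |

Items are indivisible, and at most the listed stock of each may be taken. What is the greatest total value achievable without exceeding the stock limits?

Top feasible selections:
- 1×item 1 + 4×item 2 + 1×item 3: time 38, value 146
- 1×item 1 + 4×item 2: time 26, value 141
Best: 146 marks.

146 marks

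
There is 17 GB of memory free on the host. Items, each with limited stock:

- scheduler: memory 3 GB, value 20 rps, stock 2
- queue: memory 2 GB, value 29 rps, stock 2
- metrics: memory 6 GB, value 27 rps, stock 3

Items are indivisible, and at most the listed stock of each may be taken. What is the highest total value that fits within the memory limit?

125 rps

Best selections within memory 17 and stock limits:
- 2×scheduler + 2×queue + 1×metrics: memory 16, value 125
- 2×queue + 2×metrics: memory 16, value 112
- 1×scheduler + 2×queue + 1×metrics: memory 13, value 105
Best: 125 rps.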